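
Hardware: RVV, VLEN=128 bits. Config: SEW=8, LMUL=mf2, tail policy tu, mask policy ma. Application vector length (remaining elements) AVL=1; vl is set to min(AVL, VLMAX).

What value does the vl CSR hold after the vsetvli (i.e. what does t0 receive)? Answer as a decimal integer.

lanes per group: 128·1/2/8 = 8
AVL=1 ≤ VLMAX=8, so vl = 1

vl = 1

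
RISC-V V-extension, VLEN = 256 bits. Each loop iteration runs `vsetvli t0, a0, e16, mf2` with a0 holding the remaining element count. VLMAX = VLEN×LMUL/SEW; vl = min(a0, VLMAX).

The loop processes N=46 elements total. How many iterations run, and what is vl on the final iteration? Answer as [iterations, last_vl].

[iterations, last_vl] = [6, 6]

lanes per group: 256·1/2/16 = 8
46 elements at 8/iter → 6 passes, remainder 6 on the last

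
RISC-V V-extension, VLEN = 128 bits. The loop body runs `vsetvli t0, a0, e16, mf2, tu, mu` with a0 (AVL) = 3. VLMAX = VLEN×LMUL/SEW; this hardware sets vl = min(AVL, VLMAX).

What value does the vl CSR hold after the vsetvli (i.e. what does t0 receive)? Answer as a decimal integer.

vl = 3

VLMAX = (128 × 1/2) / 16 = 4 lanes
AVL=3 ≤ VLMAX=4, so vl = 3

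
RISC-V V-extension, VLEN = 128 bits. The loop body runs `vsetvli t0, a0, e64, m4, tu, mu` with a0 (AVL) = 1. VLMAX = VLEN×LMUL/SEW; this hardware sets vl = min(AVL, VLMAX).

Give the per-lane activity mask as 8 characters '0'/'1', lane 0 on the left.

VLMAX = VLEN×LMUL/SEW = 128×4/64 = 8
vl = min(AVL, VLMAX) = min(1, 8) = 1
bits (lane 0 leftmost): 10000000

predicate = 10000000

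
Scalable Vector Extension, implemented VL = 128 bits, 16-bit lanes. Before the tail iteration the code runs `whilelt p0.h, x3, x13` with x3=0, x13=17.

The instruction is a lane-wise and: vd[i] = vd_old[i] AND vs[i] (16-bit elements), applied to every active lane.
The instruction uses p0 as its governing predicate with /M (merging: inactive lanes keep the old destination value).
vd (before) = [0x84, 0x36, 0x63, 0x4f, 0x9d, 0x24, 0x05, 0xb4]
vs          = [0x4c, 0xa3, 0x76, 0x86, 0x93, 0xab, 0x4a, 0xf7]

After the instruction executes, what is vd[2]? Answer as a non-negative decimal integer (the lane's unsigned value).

register lanes = 128/16 = 8
p0[j] = (0+j < 17); true for j=0..7 → 8 lanes set
[0] and(0x84,0x4c) = 0x04
[1] and(0x36,0xa3) = 0x22
[2] and(0x63,0x76) = 0x62
[3] and(0x4f,0x86) = 0x06
[4] and(0x9d,0x93) = 0x91
[5] and(0x24,0xab) = 0x20
[6] and(0x05,0x4a) = 0x00
[7] and(0xb4,0xf7) = 0xb4

vd[2] = 98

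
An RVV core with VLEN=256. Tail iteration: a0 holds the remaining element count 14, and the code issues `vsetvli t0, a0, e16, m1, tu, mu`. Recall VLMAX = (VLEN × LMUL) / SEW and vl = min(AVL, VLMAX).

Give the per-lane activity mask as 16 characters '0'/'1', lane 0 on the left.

predicate = 1111111111111100

VLMAX = (256 × 1) / 16 = 16 lanes
AVL=14 ≤ VLMAX=16, so vl = 14
bits (lane 0 leftmost): 1111111111111100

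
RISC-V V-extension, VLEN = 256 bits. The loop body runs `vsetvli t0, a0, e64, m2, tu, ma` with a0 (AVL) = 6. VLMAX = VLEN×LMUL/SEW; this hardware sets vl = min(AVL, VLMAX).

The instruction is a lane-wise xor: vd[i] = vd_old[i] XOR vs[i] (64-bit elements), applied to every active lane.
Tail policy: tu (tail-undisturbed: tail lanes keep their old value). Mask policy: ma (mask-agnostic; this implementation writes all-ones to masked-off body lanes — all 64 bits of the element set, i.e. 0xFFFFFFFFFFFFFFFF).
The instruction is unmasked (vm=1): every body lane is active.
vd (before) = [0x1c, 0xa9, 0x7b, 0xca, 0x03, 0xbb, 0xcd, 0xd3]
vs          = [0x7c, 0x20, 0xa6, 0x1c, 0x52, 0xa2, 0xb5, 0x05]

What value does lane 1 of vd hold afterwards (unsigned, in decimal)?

vd[1] = 137

lanes per group: 256·2/64 = 8
vl = min(AVL, VLMAX) = min(6, 8) = 6
vd[0] xor(0x1c,0x7c) -> 0x60
vd[1] xor(0xa9,0x20) -> 0x89
vd[2] xor(0x7b,0xa6) -> 0xdd
vd[3] xor(0xca,0x1c) -> 0xd6
vd[4] xor(0x03,0x52) -> 0x51
vd[5] xor(0xbb,0xa2) -> 0x19
vd[6] tail/keep -> 0xcd
vd[7] tail/keep -> 0xd3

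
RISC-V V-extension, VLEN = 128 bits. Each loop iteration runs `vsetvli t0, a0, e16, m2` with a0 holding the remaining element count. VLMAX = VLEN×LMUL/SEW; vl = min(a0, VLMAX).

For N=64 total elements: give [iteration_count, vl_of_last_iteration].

VLMAX = VLEN×LMUL/SEW = 128×2/16 = 16
64 elements at 16/iter → 4 passes, remainder 16 on the last

[iterations, last_vl] = [4, 16]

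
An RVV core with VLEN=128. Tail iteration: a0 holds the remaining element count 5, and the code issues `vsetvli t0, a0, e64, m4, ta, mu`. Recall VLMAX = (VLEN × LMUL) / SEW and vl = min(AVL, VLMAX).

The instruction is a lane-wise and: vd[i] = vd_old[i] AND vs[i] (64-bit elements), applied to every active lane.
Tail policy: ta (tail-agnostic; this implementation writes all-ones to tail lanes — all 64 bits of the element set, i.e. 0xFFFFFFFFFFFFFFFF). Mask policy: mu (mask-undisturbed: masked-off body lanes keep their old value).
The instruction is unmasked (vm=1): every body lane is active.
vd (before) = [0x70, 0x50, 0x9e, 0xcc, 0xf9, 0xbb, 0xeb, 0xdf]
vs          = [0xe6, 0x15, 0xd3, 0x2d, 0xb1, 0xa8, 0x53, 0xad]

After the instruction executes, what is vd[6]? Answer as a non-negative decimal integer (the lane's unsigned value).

vd[6] = 18446744073709551615

VLMAX = (128 × 4) / 64 = 8 lanes
vl = min(AVL, VLMAX) = min(5, 8) = 5
  i=0: and(0x70,0xe6) → 96
  i=1: and(0x50,0x15) → 16
  i=2: and(0x9e,0xd3) → 146
  i=3: and(0xcc,0x2d) → 12
  i=4: and(0xf9,0xb1) → 177
  i=5: tail/ones → 18446744073709551615
  i=6: tail/ones → 18446744073709551615
  i=7: tail/ones → 18446744073709551615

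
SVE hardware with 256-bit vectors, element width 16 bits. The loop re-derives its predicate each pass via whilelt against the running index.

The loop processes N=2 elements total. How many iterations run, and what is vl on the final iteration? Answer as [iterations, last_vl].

register lanes = 256/16 = 16
N=2: ⌈2/16⌉ = 1 iters; last vl = 2 − 0×16 = 2

[iterations, last_vl] = [1, 2]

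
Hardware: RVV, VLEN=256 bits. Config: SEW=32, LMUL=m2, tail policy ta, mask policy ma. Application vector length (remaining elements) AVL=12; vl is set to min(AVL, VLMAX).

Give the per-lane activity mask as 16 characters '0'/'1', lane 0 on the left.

predicate = 1111111111110000

lanes per group: 256·2/32 = 16
vl = min(AVL, VLMAX) = min(12, 16) = 12
bits (lane 0 leftmost): 1111111111110000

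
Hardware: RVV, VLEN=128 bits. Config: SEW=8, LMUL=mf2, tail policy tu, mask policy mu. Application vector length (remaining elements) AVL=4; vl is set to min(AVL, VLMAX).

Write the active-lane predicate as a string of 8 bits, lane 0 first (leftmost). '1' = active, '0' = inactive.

predicate = 11110000

VLMAX = VLEN×LMUL/SEW = 128×1/2/8 = 8
AVL=4 ≤ VLMAX=8, so vl = 4
bits (lane 0 leftmost): 11110000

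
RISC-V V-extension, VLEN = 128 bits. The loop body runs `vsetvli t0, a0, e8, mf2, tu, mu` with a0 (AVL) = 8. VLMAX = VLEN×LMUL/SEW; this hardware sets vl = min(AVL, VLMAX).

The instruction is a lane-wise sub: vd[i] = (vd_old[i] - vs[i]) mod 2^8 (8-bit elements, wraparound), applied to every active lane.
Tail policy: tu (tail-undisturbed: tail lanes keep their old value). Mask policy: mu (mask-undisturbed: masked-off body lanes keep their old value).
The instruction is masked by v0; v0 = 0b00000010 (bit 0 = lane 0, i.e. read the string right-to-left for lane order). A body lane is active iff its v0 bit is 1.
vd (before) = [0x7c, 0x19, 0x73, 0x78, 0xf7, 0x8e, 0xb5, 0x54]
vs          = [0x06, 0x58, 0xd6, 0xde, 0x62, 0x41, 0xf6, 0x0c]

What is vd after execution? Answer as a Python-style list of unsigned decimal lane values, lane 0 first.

vd = [124, 193, 115, 120, 247, 142, 181, 84]

VLMAX = VLEN×LMUL/SEW = 128×1/2/8 = 8
AVL=8 ≤ VLMAX=8, so vl = 8
  i=0: mask-off/keep → 124
  i=1: sub(0x19,0x58) → 193
  i=2: mask-off/keep → 115
  i=3: mask-off/keep → 120
  i=4: mask-off/keep → 247
  i=5: mask-off/keep → 142
  i=6: mask-off/keep → 181
  i=7: mask-off/keep → 84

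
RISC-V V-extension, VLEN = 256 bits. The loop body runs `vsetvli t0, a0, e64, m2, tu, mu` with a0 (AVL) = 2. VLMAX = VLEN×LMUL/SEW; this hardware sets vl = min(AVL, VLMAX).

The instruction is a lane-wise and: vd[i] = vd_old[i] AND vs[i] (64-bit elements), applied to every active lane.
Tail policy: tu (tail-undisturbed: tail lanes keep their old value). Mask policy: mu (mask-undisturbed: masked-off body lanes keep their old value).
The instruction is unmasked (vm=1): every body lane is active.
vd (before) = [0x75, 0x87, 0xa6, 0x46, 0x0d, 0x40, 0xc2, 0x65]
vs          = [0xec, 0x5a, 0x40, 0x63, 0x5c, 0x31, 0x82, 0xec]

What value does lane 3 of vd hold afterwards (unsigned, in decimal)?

lanes per group: 256·2/64 = 8
vl ← min(2, 8) = 2
lane  0: and(0x75,0xec) ⇒ 0x64
lane  1: and(0x87,0x5a) ⇒ 0x02
lane  2: tail/keep ⇒ 0xa6
lane  3: tail/keep ⇒ 0x46
lane  4: tail/keep ⇒ 0x0d
lane  5: tail/keep ⇒ 0x40
lane  6: tail/keep ⇒ 0xc2
lane  7: tail/keep ⇒ 0x65

vd[3] = 70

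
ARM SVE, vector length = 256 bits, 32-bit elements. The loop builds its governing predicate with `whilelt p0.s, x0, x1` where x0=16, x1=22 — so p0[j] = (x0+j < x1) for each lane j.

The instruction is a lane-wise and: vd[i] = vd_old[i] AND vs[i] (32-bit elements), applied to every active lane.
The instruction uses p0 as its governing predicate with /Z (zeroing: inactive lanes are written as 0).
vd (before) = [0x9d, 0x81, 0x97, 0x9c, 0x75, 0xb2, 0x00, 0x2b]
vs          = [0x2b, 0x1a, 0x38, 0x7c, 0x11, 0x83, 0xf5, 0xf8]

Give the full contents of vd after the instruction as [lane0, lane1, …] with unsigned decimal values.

lane count: 256 div 32 = 8
active while 16+j < 22, i.e. j ∈ [0,6) capped at 8 ⇒ 6
  i=0: and(0x9d,0x2b) → 9
  i=1: and(0x81,0x1a) → 0
  i=2: and(0x97,0x38) → 16
  i=3: and(0x9c,0x7c) → 28
  i=4: and(0x75,0x11) → 17
  i=5: and(0xb2,0x83) → 130
  i=6: tail/zero → 0
  i=7: tail/zero → 0

vd = [9, 0, 16, 28, 17, 130, 0, 0]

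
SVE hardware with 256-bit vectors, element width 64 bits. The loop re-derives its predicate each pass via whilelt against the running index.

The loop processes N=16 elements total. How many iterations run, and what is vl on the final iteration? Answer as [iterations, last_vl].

[iterations, last_vl] = [4, 4]

lane count: 256 div 64 = 4
N=16: ⌈16/4⌉ = 4 iters; last vl = 16 − 3×4 = 4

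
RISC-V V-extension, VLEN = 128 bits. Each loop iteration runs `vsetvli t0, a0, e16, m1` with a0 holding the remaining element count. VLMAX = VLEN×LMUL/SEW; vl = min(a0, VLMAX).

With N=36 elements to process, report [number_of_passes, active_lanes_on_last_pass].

[iterations, last_vl] = [5, 4]

VLMAX = (128 × 1) / 16 = 8 lanes
N=36: ⌈36/8⌉ = 5 iters; last vl = 36 − 4×8 = 4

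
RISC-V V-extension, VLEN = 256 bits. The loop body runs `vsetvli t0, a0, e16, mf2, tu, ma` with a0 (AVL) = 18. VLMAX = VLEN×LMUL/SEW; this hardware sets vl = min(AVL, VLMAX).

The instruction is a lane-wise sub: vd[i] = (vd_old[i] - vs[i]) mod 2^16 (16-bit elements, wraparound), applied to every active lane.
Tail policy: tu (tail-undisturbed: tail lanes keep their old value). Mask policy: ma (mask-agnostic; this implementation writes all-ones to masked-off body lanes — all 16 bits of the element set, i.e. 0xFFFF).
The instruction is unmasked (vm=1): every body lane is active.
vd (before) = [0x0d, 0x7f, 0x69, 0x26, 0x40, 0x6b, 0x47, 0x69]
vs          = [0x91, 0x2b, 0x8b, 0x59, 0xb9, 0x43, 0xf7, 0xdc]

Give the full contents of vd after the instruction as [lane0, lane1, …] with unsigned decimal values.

vd = [65404, 84, 65502, 65485, 65415, 40, 65360, 65421]

VLMAX = (256 × 1/2) / 16 = 8 lanes
vl ← min(18, 8) = 8
[0] sub(0x0d,0x91) = 0xff7c
[1] sub(0x7f,0x2b) = 0x54
[2] sub(0x69,0x8b) = 0xffde
[3] sub(0x26,0x59) = 0xffcd
[4] sub(0x40,0xb9) = 0xff87
[5] sub(0x6b,0x43) = 0x28
[6] sub(0x47,0xf7) = 0xff50
[7] sub(0x69,0xdc) = 0xff8d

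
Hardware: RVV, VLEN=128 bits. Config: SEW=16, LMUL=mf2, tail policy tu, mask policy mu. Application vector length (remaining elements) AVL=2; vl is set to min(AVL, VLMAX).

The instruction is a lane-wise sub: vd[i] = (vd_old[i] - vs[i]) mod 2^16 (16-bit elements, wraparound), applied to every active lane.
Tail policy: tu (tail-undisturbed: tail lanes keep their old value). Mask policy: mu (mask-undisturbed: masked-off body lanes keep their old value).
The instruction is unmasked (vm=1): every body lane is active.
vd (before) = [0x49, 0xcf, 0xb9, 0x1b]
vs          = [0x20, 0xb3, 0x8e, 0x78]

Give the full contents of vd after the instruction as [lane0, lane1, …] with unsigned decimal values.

vd = [41, 28, 185, 27]

VLMAX = (128 × 1/2) / 16 = 4 lanes
vl ← min(2, 4) = 2
lane  0: sub(0x49,0x20) ⇒ 0x29
lane  1: sub(0xcf,0xb3) ⇒ 0x1c
lane  2: tail/keep ⇒ 0xb9
lane  3: tail/keep ⇒ 0x1b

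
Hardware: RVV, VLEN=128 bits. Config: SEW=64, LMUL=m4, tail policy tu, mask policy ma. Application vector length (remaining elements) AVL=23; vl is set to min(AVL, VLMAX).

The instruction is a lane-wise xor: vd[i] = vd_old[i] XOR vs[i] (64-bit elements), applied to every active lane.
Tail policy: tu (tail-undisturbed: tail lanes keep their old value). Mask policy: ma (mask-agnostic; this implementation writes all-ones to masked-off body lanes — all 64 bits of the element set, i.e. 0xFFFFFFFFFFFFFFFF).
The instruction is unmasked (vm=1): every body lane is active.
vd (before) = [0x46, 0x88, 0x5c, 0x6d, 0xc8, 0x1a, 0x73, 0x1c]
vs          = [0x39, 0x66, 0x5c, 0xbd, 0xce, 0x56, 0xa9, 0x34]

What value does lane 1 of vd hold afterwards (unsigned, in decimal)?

vd[1] = 238

lanes per group: 128·4/64 = 8
AVL=23 > VLMAX=8, so vl = 8
vd[0] xor(0x46,0x39) -> 0x7f
vd[1] xor(0x88,0x66) -> 0xee
vd[2] xor(0x5c,0x5c) -> 0x00
vd[3] xor(0x6d,0xbd) -> 0xd0
vd[4] xor(0xc8,0xce) -> 0x06
vd[5] xor(0x1a,0x56) -> 0x4c
vd[6] xor(0x73,0xa9) -> 0xda
vd[7] xor(0x1c,0x34) -> 0x28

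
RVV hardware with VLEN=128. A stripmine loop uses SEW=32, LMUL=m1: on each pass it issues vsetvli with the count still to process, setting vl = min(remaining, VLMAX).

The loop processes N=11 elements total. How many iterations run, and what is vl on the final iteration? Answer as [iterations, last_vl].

[iterations, last_vl] = [3, 3]

VLMAX = VLEN×LMUL/SEW = 128×1/32 = 4
iterations = ceil(11/4) = 3; final-pass vl = 3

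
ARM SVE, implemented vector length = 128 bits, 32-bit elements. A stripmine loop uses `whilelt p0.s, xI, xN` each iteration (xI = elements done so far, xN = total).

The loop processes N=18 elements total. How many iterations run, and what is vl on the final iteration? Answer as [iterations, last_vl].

128-bit reg / 32-bit elem → 4 lanes
iterations = ceil(18/4) = 5; final-pass vl = 2

[iterations, last_vl] = [5, 2]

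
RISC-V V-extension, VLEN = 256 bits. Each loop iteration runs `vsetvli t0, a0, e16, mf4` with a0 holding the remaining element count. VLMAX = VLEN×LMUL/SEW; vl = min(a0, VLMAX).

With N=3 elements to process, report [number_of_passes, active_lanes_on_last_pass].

VLMAX = (256 × 1/4) / 16 = 4 lanes
N=3: ⌈3/4⌉ = 1 iters; last vl = 3 − 0×4 = 3

[iterations, last_vl] = [1, 3]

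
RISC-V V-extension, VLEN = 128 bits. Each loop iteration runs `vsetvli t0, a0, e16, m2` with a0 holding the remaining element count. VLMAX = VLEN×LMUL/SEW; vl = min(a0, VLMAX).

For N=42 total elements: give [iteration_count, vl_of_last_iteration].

[iterations, last_vl] = [3, 10]

VLMAX = VLEN×LMUL/SEW = 128×2/16 = 16
42 elements at 16/iter → 3 passes, remainder 10 on the last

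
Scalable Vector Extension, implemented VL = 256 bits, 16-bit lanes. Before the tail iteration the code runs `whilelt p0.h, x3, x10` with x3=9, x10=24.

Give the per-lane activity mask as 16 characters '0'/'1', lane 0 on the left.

predicate = 1111111111111110

register lanes = 256/16 = 16
active while 9+j < 24, i.e. j ∈ [0,15) capped at 16 ⇒ 15
bits (lane 0 leftmost): 1111111111111110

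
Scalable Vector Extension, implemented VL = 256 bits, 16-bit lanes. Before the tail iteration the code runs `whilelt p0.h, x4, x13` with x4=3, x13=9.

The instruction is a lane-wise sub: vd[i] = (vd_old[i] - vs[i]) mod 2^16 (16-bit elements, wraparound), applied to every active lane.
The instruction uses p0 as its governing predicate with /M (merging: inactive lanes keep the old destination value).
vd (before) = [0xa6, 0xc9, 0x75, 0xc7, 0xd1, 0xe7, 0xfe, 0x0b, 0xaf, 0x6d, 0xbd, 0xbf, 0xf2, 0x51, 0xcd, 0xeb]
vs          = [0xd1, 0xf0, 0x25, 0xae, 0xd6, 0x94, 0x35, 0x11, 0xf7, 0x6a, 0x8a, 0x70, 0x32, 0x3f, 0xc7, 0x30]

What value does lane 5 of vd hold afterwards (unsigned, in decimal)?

vd[5] = 83

lane count: 256 div 16 = 16
active while 3+j < 9, i.e. j ∈ [0,6) capped at 16 ⇒ 6
lane  0: sub(0xa6,0xd1) ⇒ 0xffd5
lane  1: sub(0xc9,0xf0) ⇒ 0xffd9
lane  2: sub(0x75,0x25) ⇒ 0x50
lane  3: sub(0xc7,0xae) ⇒ 0x19
lane  4: sub(0xd1,0xd6) ⇒ 0xfffb
lane  5: sub(0xe7,0x94) ⇒ 0x53
lane  6: tail/keep ⇒ 0xfe
lane  7: tail/keep ⇒ 0x0b
lane  8: tail/keep ⇒ 0xaf
lane  9: tail/keep ⇒ 0x6d
lane 10: tail/keep ⇒ 0xbd
lane 11: tail/keep ⇒ 0xbf
lane 12: tail/keep ⇒ 0xf2
lane 13: tail/keep ⇒ 0x51
lane 14: tail/keep ⇒ 0xcd
lane 15: tail/keep ⇒ 0xeb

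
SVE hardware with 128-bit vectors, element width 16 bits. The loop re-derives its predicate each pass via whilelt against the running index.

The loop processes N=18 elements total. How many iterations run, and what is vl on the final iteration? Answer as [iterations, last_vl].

register lanes = 128/16 = 8
N=18: ⌈18/8⌉ = 3 iters; last vl = 18 − 2×8 = 2

[iterations, last_vl] = [3, 2]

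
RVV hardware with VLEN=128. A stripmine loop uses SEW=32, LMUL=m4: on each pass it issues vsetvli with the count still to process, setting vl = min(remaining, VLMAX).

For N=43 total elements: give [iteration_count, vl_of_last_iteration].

[iterations, last_vl] = [3, 11]

VLMAX = (128 × 4) / 32 = 16 lanes
43 elements at 16/iter → 3 passes, remainder 11 on the last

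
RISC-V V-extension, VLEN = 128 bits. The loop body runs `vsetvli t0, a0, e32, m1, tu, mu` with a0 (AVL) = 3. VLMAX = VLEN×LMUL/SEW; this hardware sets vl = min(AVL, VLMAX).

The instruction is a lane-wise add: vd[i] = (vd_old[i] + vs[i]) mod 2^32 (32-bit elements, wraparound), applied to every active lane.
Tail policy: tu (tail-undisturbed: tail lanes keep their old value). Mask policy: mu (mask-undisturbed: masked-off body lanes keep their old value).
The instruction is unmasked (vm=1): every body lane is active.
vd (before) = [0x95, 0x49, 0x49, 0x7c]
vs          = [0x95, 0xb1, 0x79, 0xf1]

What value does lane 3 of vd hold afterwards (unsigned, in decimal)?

lanes per group: 128·1/32 = 4
vl = min(AVL, VLMAX) = min(3, 4) = 3
vd[0] add(0x95,0x95) -> 0x12a
vd[1] add(0x49,0xb1) -> 0xfa
vd[2] add(0x49,0x79) -> 0xc2
vd[3] tail/keep -> 0x7c

vd[3] = 124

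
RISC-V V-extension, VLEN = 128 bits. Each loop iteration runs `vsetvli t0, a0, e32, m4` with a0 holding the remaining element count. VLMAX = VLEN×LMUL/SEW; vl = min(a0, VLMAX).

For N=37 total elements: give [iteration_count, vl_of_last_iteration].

VLMAX = (128 × 4) / 32 = 16 lanes
37 elements at 16/iter → 3 passes, remainder 5 on the last

[iterations, last_vl] = [3, 5]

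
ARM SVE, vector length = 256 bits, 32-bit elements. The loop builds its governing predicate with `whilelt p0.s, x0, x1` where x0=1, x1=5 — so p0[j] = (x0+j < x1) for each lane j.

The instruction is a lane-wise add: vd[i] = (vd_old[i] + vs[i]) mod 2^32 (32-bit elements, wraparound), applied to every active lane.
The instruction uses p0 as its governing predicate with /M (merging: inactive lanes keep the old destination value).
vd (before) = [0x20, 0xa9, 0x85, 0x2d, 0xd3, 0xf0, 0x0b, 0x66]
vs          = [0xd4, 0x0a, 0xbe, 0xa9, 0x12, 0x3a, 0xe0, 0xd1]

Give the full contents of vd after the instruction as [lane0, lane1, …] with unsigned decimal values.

256-bit reg / 32-bit elem → 8 lanes
whilelt: lane j active iff 1+j < 5 → j < 4 → 4 active
vd[0] add(0x20,0xd4) -> 0xf4
vd[1] add(0xa9,0x0a) -> 0xb3
vd[2] add(0x85,0xbe) -> 0x143
vd[3] add(0x2d,0xa9) -> 0xd6
vd[4] tail/keep -> 0xd3
vd[5] tail/keep -> 0xf0
vd[6] tail/keep -> 0x0b
vd[7] tail/keep -> 0x66

vd = [244, 179, 323, 214, 211, 240, 11, 102]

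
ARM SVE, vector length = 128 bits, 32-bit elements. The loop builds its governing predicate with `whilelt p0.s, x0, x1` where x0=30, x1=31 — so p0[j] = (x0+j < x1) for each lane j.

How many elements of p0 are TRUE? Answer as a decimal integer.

vl = 1

128-bit reg / 32-bit elem → 4 lanes
p0[j] = (30+j < 31); true for j=0..0 → 1 lanes set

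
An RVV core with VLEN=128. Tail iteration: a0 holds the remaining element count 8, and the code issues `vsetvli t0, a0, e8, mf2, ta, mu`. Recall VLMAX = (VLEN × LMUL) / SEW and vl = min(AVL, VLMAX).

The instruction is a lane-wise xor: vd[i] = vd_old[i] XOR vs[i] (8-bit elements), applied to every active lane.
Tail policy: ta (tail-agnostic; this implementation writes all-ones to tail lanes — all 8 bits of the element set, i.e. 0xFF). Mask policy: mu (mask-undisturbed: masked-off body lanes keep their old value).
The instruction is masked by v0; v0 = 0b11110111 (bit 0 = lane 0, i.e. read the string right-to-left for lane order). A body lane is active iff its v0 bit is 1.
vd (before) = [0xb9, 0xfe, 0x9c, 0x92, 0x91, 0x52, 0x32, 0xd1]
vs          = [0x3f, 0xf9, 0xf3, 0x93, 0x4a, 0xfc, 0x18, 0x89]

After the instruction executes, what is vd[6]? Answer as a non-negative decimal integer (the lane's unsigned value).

vd[6] = 42

VLMAX = VLEN×LMUL/SEW = 128×1/2/8 = 8
AVL=8 ≤ VLMAX=8, so vl = 8
[0] xor(0xb9,0x3f) = 0x86
[1] xor(0xfe,0xf9) = 0x07
[2] xor(0x9c,0xf3) = 0x6f
[3] mask-off/keep = 0x92
[4] xor(0x91,0x4a) = 0xdb
[5] xor(0x52,0xfc) = 0xae
[6] xor(0x32,0x18) = 0x2a
[7] xor(0xd1,0x89) = 0x58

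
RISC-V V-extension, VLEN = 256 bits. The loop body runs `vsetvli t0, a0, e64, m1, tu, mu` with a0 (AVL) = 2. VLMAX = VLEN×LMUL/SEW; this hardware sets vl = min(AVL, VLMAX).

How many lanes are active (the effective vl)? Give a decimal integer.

vl = 2

VLMAX = (256 × 1) / 64 = 4 lanes
vl = min(AVL, VLMAX) = min(2, 4) = 2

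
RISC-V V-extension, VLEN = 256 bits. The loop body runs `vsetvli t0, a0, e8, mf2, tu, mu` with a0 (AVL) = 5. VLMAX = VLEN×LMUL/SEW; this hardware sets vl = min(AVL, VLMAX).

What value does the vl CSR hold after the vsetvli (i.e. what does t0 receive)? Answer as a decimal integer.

VLMAX = (256 × 1/2) / 8 = 16 lanes
vl = min(AVL, VLMAX) = min(5, 16) = 5

vl = 5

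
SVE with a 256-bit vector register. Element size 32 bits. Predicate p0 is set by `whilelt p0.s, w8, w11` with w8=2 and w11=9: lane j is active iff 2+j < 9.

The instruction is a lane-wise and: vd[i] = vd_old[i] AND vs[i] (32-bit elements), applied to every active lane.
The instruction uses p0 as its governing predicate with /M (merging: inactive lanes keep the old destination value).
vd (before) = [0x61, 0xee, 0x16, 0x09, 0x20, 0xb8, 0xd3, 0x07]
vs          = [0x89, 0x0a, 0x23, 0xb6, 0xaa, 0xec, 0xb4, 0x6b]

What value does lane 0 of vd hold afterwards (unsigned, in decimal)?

register lanes = 256/32 = 8
whilelt: lane j active iff 2+j < 9 → j < 7 → 7 active
[0] and(0x61,0x89) = 0x01
[1] and(0xee,0x0a) = 0x0a
[2] and(0x16,0x23) = 0x02
[3] and(0x09,0xb6) = 0x00
[4] and(0x20,0xaa) = 0x20
[5] and(0xb8,0xec) = 0xa8
[6] and(0xd3,0xb4) = 0x90
[7] tail/keep = 0x07

vd[0] = 1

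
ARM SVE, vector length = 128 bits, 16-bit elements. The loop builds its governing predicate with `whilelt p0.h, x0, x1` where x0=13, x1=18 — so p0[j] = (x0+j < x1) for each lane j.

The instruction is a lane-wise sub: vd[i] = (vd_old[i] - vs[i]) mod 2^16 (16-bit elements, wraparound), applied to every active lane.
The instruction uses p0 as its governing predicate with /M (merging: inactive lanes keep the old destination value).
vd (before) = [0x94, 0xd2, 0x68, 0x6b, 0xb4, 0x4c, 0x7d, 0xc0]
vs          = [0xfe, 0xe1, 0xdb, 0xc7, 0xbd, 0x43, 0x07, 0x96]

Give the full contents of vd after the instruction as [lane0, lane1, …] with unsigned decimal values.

128-bit reg / 16-bit elem → 8 lanes
p0[j] = (13+j < 18); true for j=0..4 → 5 lanes set
vd[0] sub(0x94,0xfe) -> 0xff96
vd[1] sub(0xd2,0xe1) -> 0xfff1
vd[2] sub(0x68,0xdb) -> 0xff8d
vd[3] sub(0x6b,0xc7) -> 0xffa4
vd[4] sub(0xb4,0xbd) -> 0xfff7
vd[5] tail/keep -> 0x4c
vd[6] tail/keep -> 0x7d
vd[7] tail/keep -> 0xc0

vd = [65430, 65521, 65421, 65444, 65527, 76, 125, 192]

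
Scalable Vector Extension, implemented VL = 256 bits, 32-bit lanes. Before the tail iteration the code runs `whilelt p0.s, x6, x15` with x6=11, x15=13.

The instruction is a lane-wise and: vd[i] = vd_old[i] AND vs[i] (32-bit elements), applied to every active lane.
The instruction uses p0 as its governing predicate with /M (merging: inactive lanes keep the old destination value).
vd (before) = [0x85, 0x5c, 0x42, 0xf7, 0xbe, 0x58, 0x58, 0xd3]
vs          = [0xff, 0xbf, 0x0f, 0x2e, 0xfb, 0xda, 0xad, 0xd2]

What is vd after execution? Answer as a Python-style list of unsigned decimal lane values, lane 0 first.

256-bit reg / 32-bit elem → 8 lanes
whilelt: lane j active iff 11+j < 13 → j < 2 → 2 active
lane  0: and(0x85,0xff) ⇒ 0x85
lane  1: and(0x5c,0xbf) ⇒ 0x1c
lane  2: tail/keep ⇒ 0x42
lane  3: tail/keep ⇒ 0xf7
lane  4: tail/keep ⇒ 0xbe
lane  5: tail/keep ⇒ 0x58
lane  6: tail/keep ⇒ 0x58
lane  7: tail/keep ⇒ 0xd3

vd = [133, 28, 66, 247, 190, 88, 88, 211]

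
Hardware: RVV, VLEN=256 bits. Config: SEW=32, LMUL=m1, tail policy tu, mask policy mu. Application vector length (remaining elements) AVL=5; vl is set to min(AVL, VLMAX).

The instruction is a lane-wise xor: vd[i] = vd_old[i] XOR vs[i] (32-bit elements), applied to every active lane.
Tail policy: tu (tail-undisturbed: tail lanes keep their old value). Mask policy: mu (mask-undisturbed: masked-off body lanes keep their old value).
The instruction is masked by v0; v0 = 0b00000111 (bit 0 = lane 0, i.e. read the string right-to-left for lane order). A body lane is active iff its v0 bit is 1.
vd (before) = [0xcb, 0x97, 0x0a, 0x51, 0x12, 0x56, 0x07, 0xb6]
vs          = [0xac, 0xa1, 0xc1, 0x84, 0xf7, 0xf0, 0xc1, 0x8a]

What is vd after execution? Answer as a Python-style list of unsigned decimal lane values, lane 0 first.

lanes per group: 256·1/32 = 8
vl ← min(5, 8) = 5
vd[0] xor(0xcb,0xac) -> 0x67
vd[1] xor(0x97,0xa1) -> 0x36
vd[2] xor(0x0a,0xc1) -> 0xcb
vd[3] mask-off/keep -> 0x51
vd[4] mask-off/keep -> 0x12
vd[5] tail/keep -> 0x56
vd[6] tail/keep -> 0x07
vd[7] tail/keep -> 0xb6

vd = [103, 54, 203, 81, 18, 86, 7, 182]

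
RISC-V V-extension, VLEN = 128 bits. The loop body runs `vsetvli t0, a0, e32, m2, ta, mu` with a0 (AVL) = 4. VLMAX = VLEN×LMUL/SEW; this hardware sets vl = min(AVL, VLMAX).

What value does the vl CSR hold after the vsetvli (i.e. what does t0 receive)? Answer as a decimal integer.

VLMAX = VLEN×LMUL/SEW = 128×2/32 = 8
vl = min(AVL, VLMAX) = min(4, 8) = 4

vl = 4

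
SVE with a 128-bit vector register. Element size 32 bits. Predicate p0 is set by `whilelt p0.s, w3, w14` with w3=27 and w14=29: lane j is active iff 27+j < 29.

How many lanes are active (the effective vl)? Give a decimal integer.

vl = 2

128-bit reg / 32-bit elem → 4 lanes
whilelt: lane j active iff 27+j < 29 → j < 2 → 2 active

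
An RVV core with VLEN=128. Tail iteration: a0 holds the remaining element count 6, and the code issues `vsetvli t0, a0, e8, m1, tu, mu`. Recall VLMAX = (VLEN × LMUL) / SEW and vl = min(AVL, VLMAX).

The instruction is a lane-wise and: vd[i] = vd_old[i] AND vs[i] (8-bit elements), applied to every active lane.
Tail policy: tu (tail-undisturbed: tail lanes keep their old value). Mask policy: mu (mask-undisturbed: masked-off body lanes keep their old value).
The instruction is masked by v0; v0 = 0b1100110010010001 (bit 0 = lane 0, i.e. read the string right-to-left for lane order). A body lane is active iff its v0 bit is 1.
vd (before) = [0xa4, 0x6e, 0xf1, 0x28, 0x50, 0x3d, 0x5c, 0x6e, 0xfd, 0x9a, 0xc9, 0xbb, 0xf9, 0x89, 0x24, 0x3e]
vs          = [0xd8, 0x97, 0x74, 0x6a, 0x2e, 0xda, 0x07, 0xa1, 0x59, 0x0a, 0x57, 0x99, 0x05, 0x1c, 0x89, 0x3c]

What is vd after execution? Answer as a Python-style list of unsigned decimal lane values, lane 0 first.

vd = [128, 110, 241, 40, 0, 61, 92, 110, 253, 154, 201, 187, 249, 137, 36, 62]

lanes per group: 128·1/8 = 16
vl = min(AVL, VLMAX) = min(6, 16) = 6
lane  0: and(0xa4,0xd8) ⇒ 0x80
lane  1: mask-off/keep ⇒ 0x6e
lane  2: mask-off/keep ⇒ 0xf1
lane  3: mask-off/keep ⇒ 0x28
lane  4: and(0x50,0x2e) ⇒ 0x00
lane  5: mask-off/keep ⇒ 0x3d
lane  6: tail/keep ⇒ 0x5c
lane  7: tail/keep ⇒ 0x6e
lane  8: tail/keep ⇒ 0xfd
lane  9: tail/keep ⇒ 0x9a
lane 10: tail/keep ⇒ 0xc9
lane 11: tail/keep ⇒ 0xbb
lane 12: tail/keep ⇒ 0xf9
lane 13: tail/keep ⇒ 0x89
lane 14: tail/keep ⇒ 0x24
lane 15: tail/keep ⇒ 0x3e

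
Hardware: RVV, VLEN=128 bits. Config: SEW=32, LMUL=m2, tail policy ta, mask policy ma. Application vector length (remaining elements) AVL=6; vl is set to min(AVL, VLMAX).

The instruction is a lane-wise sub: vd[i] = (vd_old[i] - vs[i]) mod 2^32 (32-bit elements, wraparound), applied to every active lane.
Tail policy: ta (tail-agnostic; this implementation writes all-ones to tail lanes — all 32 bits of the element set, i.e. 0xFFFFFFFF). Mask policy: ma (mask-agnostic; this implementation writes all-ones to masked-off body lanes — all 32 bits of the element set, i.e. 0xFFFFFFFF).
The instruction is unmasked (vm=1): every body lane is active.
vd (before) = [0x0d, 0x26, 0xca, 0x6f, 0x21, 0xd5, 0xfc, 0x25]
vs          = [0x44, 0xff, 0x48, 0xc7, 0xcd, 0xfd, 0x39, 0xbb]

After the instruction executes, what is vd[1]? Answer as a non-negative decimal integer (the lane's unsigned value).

vd[1] = 4294967079

lanes per group: 128·2/32 = 8
AVL=6 ≤ VLMAX=8, so vl = 6
vd[0] sub(0x0d,0x44) -> 0xffffffc9
vd[1] sub(0x26,0xff) -> 0xffffff27
vd[2] sub(0xca,0x48) -> 0x82
vd[3] sub(0x6f,0xc7) -> 0xffffffa8
vd[4] sub(0x21,0xcd) -> 0xffffff54
vd[5] sub(0xd5,0xfd) -> 0xffffffd8
vd[6] tail/ones -> 0xffffffff
vd[7] tail/ones -> 0xffffffff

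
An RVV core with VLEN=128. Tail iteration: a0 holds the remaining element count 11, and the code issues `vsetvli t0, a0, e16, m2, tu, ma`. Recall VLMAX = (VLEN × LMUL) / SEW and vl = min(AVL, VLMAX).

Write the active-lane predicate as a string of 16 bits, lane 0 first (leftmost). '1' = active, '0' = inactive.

lanes per group: 128·2/16 = 16
AVL=11 ≤ VLMAX=16, so vl = 11
bits (lane 0 leftmost): 1111111111100000

predicate = 1111111111100000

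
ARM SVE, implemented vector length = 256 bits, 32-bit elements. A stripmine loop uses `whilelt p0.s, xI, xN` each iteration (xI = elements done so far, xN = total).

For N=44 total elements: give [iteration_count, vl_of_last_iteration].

[iterations, last_vl] = [6, 4]

register lanes = 256/32 = 8
iterations = ceil(44/8) = 6; final-pass vl = 4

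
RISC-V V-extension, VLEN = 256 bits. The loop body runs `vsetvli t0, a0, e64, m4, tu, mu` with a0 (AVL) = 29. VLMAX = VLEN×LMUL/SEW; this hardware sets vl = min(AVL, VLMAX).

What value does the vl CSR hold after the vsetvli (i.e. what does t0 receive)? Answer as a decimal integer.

VLMAX = VLEN×LMUL/SEW = 256×4/64 = 16
vl ← min(29, 16) = 16

vl = 16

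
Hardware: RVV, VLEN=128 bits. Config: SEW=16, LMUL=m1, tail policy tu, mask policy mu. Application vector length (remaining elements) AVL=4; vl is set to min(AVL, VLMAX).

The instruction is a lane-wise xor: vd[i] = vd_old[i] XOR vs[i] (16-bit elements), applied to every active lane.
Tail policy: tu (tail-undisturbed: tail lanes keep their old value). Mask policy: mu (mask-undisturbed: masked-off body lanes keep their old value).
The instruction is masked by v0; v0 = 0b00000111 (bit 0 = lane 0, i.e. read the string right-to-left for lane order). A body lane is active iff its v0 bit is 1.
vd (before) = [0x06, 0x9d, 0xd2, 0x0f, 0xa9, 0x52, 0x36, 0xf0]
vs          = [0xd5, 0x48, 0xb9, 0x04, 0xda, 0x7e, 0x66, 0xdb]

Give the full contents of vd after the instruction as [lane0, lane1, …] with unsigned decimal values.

vd = [211, 213, 107, 15, 169, 82, 54, 240]

VLMAX = (128 × 1) / 16 = 8 lanes
vl ← min(4, 8) = 4
lane  0: xor(0x06,0xd5) ⇒ 0xd3
lane  1: xor(0x9d,0x48) ⇒ 0xd5
lane  2: xor(0xd2,0xb9) ⇒ 0x6b
lane  3: mask-off/keep ⇒ 0x0f
lane  4: tail/keep ⇒ 0xa9
lane  5: tail/keep ⇒ 0x52
lane  6: tail/keep ⇒ 0x36
lane  7: tail/keep ⇒ 0xf0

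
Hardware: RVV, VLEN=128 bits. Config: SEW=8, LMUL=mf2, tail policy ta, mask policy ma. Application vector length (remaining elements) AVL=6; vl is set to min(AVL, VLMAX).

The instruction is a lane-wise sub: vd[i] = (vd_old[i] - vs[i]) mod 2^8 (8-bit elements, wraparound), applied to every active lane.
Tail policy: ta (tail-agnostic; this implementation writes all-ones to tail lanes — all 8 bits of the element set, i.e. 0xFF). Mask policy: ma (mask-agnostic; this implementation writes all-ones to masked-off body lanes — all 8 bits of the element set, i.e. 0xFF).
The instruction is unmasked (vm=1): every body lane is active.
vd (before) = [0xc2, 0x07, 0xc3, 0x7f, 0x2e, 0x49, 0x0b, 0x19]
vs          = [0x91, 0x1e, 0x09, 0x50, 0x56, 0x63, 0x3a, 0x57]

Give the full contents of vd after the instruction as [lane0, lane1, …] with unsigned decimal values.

lanes per group: 128·1/2/8 = 8
AVL=6 ≤ VLMAX=8, so vl = 6
vd[0] sub(0xc2,0x91) -> 0x31
vd[1] sub(0x07,0x1e) -> 0xe9
vd[2] sub(0xc3,0x09) -> 0xba
vd[3] sub(0x7f,0x50) -> 0x2f
vd[4] sub(0x2e,0x56) -> 0xd8
vd[5] sub(0x49,0x63) -> 0xe6
vd[6] tail/ones -> 0xff
vd[7] tail/ones -> 0xff

vd = [49, 233, 186, 47, 216, 230, 255, 255]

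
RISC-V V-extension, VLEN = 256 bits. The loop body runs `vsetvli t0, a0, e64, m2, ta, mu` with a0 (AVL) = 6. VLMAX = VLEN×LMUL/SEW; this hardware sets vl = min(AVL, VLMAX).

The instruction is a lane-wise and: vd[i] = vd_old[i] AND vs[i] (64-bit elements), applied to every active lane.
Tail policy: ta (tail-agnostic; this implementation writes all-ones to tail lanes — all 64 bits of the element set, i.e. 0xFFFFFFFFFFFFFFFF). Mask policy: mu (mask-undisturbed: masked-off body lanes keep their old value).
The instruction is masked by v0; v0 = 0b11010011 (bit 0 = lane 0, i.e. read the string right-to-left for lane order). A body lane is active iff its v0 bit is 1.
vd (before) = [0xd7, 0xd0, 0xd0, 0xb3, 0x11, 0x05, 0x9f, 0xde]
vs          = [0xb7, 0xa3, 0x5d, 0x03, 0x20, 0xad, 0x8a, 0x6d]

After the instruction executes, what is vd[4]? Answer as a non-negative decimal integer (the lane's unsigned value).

vd[4] = 0

lanes per group: 256·2/64 = 8
vl ← min(6, 8) = 6
[0] and(0xd7,0xb7) = 0x97
[1] and(0xd0,0xa3) = 0x80
[2] mask-off/keep = 0xd0
[3] mask-off/keep = 0xb3
[4] and(0x11,0x20) = 0x00
[5] mask-off/keep = 0x05
[6] tail/ones = 0xffffffffffffffff
[7] tail/ones = 0xffffffffffffffff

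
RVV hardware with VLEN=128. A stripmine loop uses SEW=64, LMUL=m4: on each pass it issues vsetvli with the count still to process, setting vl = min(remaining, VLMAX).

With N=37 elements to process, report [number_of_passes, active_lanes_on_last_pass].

[iterations, last_vl] = [5, 5]

VLMAX = VLEN×LMUL/SEW = 128×4/64 = 8
iterations = ceil(37/8) = 5; final-pass vl = 5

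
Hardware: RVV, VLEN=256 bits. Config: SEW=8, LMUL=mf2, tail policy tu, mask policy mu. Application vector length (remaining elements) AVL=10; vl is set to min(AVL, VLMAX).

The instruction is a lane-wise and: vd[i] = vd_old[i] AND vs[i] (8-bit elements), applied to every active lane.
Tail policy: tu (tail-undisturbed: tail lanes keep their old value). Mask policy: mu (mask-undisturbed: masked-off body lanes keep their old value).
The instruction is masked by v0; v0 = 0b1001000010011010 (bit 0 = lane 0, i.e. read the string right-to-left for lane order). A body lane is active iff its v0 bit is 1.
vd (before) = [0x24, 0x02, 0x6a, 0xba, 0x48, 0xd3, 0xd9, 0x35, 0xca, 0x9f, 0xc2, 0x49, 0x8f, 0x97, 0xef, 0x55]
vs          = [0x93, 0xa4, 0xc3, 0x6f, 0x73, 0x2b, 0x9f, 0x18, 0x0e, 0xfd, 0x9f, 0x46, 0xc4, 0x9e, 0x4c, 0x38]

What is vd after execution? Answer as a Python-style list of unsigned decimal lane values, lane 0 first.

lanes per group: 256·1/2/8 = 16
vl = min(AVL, VLMAX) = min(10, 16) = 10
  i=0: mask-off/keep → 36
  i=1: and(0x02,0xa4) → 0
  i=2: mask-off/keep → 106
  i=3: and(0xba,0x6f) → 42
  i=4: and(0x48,0x73) → 64
  i=5: mask-off/keep → 211
  i=6: mask-off/keep → 217
  i=7: and(0x35,0x18) → 16
  i=8: mask-off/keep → 202
  i=9: mask-off/keep → 159
  i=10: tail/keep → 194
  i=11: tail/keep → 73
  i=12: tail/keep → 143
  i=13: tail/keep → 151
  i=14: tail/keep → 239
  i=15: tail/keep → 85

vd = [36, 0, 106, 42, 64, 211, 217, 16, 202, 159, 194, 73, 143, 151, 239, 85]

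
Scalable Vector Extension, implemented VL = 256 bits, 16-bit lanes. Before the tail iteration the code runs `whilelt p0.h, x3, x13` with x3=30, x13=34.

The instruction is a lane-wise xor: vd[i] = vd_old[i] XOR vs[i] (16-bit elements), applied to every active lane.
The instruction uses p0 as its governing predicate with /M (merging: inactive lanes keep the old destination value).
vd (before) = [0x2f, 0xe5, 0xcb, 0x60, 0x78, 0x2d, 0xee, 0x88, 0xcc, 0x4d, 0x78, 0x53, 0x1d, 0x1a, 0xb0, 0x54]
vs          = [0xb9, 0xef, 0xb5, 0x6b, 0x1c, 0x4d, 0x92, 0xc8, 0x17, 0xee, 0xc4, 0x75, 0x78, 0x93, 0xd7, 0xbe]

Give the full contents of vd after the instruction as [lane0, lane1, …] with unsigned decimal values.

register lanes = 256/16 = 16
whilelt: lane j active iff 30+j < 34 → j < 4 → 4 active
vd[0] xor(0x2f,0xb9) -> 0x96
vd[1] xor(0xe5,0xef) -> 0x0a
vd[2] xor(0xcb,0xb5) -> 0x7e
vd[3] xor(0x60,0x6b) -> 0x0b
vd[4] tail/keep -> 0x78
vd[5] tail/keep -> 0x2d
vd[6] tail/keep -> 0xee
vd[7] tail/keep -> 0x88
vd[8] tail/keep -> 0xcc
vd[9] tail/keep -> 0x4d
vd[10] tail/keep -> 0x78
vd[11] tail/keep -> 0x53
vd[12] tail/keep -> 0x1d
vd[13] tail/keep -> 0x1a
vd[14] tail/keep -> 0xb0
vd[15] tail/keep -> 0x54

vd = [150, 10, 126, 11, 120, 45, 238, 136, 204, 77, 120, 83, 29, 26, 176, 84]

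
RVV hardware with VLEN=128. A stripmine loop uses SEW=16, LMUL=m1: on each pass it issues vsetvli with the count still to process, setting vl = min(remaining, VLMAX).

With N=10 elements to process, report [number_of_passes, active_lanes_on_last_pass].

VLMAX = VLEN×LMUL/SEW = 128×1/16 = 8
iterations = ceil(10/8) = 2; final-pass vl = 2

[iterations, last_vl] = [2, 2]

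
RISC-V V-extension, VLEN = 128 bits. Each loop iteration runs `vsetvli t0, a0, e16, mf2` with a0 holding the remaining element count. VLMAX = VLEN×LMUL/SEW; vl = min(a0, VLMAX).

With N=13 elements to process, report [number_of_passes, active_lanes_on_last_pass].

[iterations, last_vl] = [4, 1]

VLMAX = VLEN×LMUL/SEW = 128×1/2/16 = 4
N=13: ⌈13/4⌉ = 4 iters; last vl = 13 − 3×4 = 1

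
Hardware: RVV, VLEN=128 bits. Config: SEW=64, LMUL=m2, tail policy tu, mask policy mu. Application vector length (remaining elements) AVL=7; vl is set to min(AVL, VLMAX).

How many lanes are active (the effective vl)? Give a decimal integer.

vl = 4

VLMAX = VLEN×LMUL/SEW = 128×2/64 = 4
vl ← min(7, 4) = 4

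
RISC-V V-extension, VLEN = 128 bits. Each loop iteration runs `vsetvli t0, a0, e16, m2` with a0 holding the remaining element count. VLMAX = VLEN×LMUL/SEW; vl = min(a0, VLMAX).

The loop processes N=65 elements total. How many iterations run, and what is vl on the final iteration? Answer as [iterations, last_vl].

VLMAX = VLEN×LMUL/SEW = 128×2/16 = 16
iterations = ceil(65/16) = 5; final-pass vl = 1

[iterations, last_vl] = [5, 1]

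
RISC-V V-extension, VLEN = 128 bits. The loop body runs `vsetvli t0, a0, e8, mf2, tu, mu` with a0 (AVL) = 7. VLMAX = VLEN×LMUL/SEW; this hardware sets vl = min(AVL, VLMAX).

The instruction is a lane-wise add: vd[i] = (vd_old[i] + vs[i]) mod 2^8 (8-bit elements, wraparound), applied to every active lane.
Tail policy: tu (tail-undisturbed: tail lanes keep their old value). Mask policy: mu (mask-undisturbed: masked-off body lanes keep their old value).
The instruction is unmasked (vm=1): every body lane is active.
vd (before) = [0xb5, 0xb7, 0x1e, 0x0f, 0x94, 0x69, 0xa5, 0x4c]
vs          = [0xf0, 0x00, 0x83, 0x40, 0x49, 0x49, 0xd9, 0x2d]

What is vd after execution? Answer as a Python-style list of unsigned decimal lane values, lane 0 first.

VLMAX = VLEN×LMUL/SEW = 128×1/2/8 = 8
AVL=7 ≤ VLMAX=8, so vl = 7
[0] add(0xb5,0xf0) = 0xa5
[1] add(0xb7,0x00) = 0xb7
[2] add(0x1e,0x83) = 0xa1
[3] add(0x0f,0x40) = 0x4f
[4] add(0x94,0x49) = 0xdd
[5] add(0x69,0x49) = 0xb2
[6] add(0xa5,0xd9) = 0x7e
[7] tail/keep = 0x4c

vd = [165, 183, 161, 79, 221, 178, 126, 76]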